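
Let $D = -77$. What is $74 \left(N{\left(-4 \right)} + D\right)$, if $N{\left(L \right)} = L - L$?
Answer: $-5698$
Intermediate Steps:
$N{\left(L \right)} = 0$
$74 \left(N{\left(-4 \right)} + D\right) = 74 \left(0 - 77\right) = 74 \left(-77\right) = -5698$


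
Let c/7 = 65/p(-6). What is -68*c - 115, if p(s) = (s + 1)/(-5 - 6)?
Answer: -68183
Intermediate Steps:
p(s) = -1/11 - s/11 (p(s) = (1 + s)/(-11) = (1 + s)*(-1/11) = -1/11 - s/11)
c = 1001 (c = 7*(65/(-1/11 - 1/11*(-6))) = 7*(65/(-1/11 + 6/11)) = 7*(65/(5/11)) = 7*(65*(11/5)) = 7*143 = 1001)
-68*c - 115 = -68*1001 - 115 = -68068 - 115 = -68183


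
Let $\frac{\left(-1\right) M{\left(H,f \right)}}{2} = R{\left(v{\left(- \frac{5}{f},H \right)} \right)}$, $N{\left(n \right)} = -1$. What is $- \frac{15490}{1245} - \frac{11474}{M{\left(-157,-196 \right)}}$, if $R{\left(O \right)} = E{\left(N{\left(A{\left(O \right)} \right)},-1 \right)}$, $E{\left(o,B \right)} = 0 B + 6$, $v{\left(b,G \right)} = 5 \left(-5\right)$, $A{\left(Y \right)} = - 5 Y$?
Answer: $\frac{469975}{498} \approx 943.72$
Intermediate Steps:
$v{\left(b,G \right)} = -25$
$E{\left(o,B \right)} = 6$ ($E{\left(o,B \right)} = 0 + 6 = 6$)
$R{\left(O \right)} = 6$
$M{\left(H,f \right)} = -12$ ($M{\left(H,f \right)} = \left(-2\right) 6 = -12$)
$- \frac{15490}{1245} - \frac{11474}{M{\left(-157,-196 \right)}} = - \frac{15490}{1245} - \frac{11474}{-12} = \left(-15490\right) \frac{1}{1245} - - \frac{5737}{6} = - \frac{3098}{249} + \frac{5737}{6} = \frac{469975}{498}$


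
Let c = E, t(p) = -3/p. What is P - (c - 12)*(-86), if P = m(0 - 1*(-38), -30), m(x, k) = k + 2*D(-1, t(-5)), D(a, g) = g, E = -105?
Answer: -50454/5 ≈ -10091.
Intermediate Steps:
c = -105
m(x, k) = 6/5 + k (m(x, k) = k + 2*(-3/(-5)) = k + 2*(-3*(-1/5)) = k + 2*(3/5) = k + 6/5 = 6/5 + k)
P = -144/5 (P = 6/5 - 30 = -144/5 ≈ -28.800)
P - (c - 12)*(-86) = -144/5 - (-105 - 12)*(-86) = -144/5 - (-117)*(-86) = -144/5 - 1*10062 = -144/5 - 10062 = -50454/5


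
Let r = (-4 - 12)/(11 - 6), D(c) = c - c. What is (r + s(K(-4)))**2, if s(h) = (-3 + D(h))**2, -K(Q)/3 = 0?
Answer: 841/25 ≈ 33.640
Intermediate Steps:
K(Q) = 0 (K(Q) = -3*0 = 0)
D(c) = 0
s(h) = 9 (s(h) = (-3 + 0)**2 = (-3)**2 = 9)
r = -16/5 ≈ -3.2000
(r + s(K(-4)))**2 = (-16/5 + 9)**2 = (29/5)**2 = 841/25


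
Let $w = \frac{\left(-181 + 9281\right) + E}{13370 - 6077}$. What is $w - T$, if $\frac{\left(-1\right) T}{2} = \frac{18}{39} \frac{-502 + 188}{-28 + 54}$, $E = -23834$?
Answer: $- \frac{1248466}{94809} \approx -13.168$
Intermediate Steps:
$w = - \frac{14734}{7293}$ ($w = \frac{\left(-181 + 9281\right) - 23834}{13370 - 6077} = \frac{9100 - 23834}{7293} = \left(-14734\right) \frac{1}{7293} = - \frac{14734}{7293} \approx -2.0203$)
$T = \frac{1884}{169}$ ($T = - 2 \cdot \frac{18}{39} \frac{-502 + 188}{-28 + 54} = - 2 \cdot 18 \cdot \frac{1}{39} \left(- \frac{314}{26}\right) = - 2 \frac{6 \left(\left(-314\right) \frac{1}{26}\right)}{13} = - 2 \cdot \frac{6}{13} \left(- \frac{157}{13}\right) = \left(-2\right) \left(- \frac{942}{169}\right) = \frac{1884}{169} \approx 11.148$)
$w - T = - \frac{14734}{7293} - \frac{1884}{169} = - \frac{1248466}{94809}$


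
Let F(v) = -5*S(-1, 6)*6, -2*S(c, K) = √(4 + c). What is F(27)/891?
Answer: 5*√3/297 ≈ 0.029159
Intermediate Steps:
S(c, K) = -√(4 + c)/2
F(v) = 15*√3 (F(v) = -(-5)*√(4 - 1)/2*6 = -(-5)*√3/2*6 = (5*√3/2)*6 = 15*√3)
F(27)/891 = (15*√3)/891 = (15*√3)*(1/891) = 5*√3/297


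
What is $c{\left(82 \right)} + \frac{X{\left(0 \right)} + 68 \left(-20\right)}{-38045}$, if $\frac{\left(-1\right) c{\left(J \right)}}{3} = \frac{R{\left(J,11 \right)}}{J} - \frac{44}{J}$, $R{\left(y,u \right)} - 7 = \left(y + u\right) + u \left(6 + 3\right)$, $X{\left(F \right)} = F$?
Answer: $- \frac{3515881}{623938} \approx -5.635$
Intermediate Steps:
$R{\left(y,u \right)} = 7 + y + 10 u$ ($R{\left(y,u \right)} = 7 + \left(\left(y + u\right) + u \left(6 + 3\right)\right) = 7 + \left(\left(u + y\right) + u 9\right) = 7 + \left(\left(u + y\right) + 9 u\right) = 7 + \left(y + 10 u\right) = 7 + y + 10 u$)
$c{\left(J \right)} = \frac{132}{J} - \frac{3 \left(117 + J\right)}{J}$ ($c{\left(J \right)} = - 3 \left(\frac{7 + J + 10 \cdot 11}{J} - \frac{44}{J}\right) = - 3 \left(\frac{7 + J + 110}{J} - \frac{44}{J}\right) = - 3 \left(\frac{117 + J}{J} - \frac{44}{J}\right) = - 3 \left(- \frac{44}{J} + \frac{117 + J}{J}\right) = \frac{132}{J} - \frac{3 \left(117 + J\right)}{J}$)
$c{\left(82 \right)} + \frac{X{\left(0 \right)} + 68 \left(-20\right)}{-38045} = \left(-3 - \frac{219}{82}\right) + \frac{0 + 68 \left(-20\right)}{-38045} = \left(-3 - \frac{219}{82}\right) + \left(0 - 1360\right) \left(- \frac{1}{38045}\right) = \left(-3 - \frac{219}{82}\right) - - \frac{272}{7609} = - \frac{465}{82} + \frac{272}{7609} = - \frac{3515881}{623938}$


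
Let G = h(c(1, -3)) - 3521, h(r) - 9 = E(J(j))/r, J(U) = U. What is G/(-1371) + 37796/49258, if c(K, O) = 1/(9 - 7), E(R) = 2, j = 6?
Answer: 10209790/3069669 ≈ 3.3260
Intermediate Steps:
c(K, O) = ½ (c(K, O) = 1/2 = ½)
h(r) = 9 + 2/r
G = -3508 (G = (9 + 2/(½)) - 3521 = (9 + 2*2) - 3521 = (9 + 4) - 3521 = 13 - 3521 = -3508)
G/(-1371) + 37796/49258 = -3508/(-1371) + 37796/49258 = -3508*(-1/1371) + 37796*(1/49258) = 3508/1371 + 1718/2239 = 10209790/3069669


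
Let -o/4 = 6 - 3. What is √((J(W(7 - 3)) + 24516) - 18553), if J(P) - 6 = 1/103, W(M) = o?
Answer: 6*√1759034/103 ≈ 77.259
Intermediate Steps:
o = -12 (o = -4*(6 - 3) = -4*3 = -12)
W(M) = -12
J(P) = 619/103 (J(P) = 6 + 1/103 = 619/103)
√((J(W(7 - 3)) + 24516) - 18553) = √((619/103 + 24516) - 18553) = √(2525767/103 - 18553) = √(614808/103) = 6*√1759034/103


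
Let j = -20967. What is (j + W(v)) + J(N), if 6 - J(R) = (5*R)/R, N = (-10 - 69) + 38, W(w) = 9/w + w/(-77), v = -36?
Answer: -6457461/308 ≈ -20966.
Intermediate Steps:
W(w) = 9/w - w/77 (W(w) = 9/w + w*(-1/77) = 9/w - w/77)
N = -41 (N = -79 + 38 = -41)
J(R) = 1 (J(R) = 6 - 5*R/R = 6 - 1*5 = 6 - 5 = 1)
(j + W(v)) + J(N) = (-20967 + (9/(-36) - 1/77*(-36))) + 1 = (-20967 + (9*(-1/36) + 36/77)) + 1 = (-20967 + (-1/4 + 36/77)) + 1 = (-20967 + 67/308) + 1 = -6457769/308 + 1 = -6457461/308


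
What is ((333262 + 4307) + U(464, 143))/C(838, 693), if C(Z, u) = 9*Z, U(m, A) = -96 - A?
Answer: 168665/3771 ≈ 44.727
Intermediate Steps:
((333262 + 4307) + U(464, 143))/C(838, 693) = ((333262 + 4307) + (-96 - 1*143))/((9*838)) = (337569 + (-96 - 143))/7542 = (337569 - 239)*(1/7542) = 337330*(1/7542) = 168665/3771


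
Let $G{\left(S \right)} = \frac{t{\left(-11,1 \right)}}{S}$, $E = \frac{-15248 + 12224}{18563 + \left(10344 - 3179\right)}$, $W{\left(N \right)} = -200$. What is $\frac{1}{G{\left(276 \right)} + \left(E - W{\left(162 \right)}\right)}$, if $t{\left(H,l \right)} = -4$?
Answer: $\frac{36984}{7391917} \approx 0.0050033$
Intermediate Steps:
$E = - \frac{63}{536}$ ($E = - \frac{3024}{18563 + 7165} = - \frac{3024}{25728} = \left(-3024\right) \frac{1}{25728} = - \frac{63}{536} \approx -0.11754$)
$G{\left(S \right)} = - \frac{4}{S}$
$\frac{1}{G{\left(276 \right)} + \left(E - W{\left(162 \right)}\right)} = \frac{1}{- \frac{4}{276} - - \frac{107137}{536}} = \frac{1}{\left(-4\right) \frac{1}{276} + \left(- \frac{63}{536} + 200\right)} = \frac{1}{- \frac{1}{69} + \frac{107137}{536}} = \frac{1}{\frac{7391917}{36984}} = \frac{36984}{7391917}$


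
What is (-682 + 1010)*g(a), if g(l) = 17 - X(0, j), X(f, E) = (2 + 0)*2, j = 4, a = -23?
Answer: 4264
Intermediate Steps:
X(f, E) = 4 (X(f, E) = 2*2 = 4)
g(l) = 13 (g(l) = 17 - 1*4 = 17 - 4 = 13)
(-682 + 1010)*g(a) = (-682 + 1010)*13 = 328*13 = 4264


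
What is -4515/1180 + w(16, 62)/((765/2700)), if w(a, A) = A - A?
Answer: -903/236 ≈ -3.8263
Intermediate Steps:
w(a, A) = 0
-4515/1180 + w(16, 62)/((765/2700)) = -4515/1180 + 0/((765/2700)) = -4515*1/1180 + 0/((765*(1/2700))) = -903/236 + 0/(17/60) = -903/236 + 0*(60/17) = -903/236 + 0 = -903/236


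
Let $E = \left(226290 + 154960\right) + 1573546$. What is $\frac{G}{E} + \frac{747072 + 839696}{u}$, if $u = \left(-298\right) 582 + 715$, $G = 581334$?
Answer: $- \frac{1500699574757}{168817159958} \approx -8.8895$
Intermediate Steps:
$E = 1954796$ ($E = 381250 + 1573546 = 1954796$)
$u = -172721$ ($u = -173436 + 715 = -172721$)
$\frac{G}{E} + \frac{747072 + 839696}{u} = \frac{581334}{1954796} + \frac{747072 + 839696}{-172721} = 581334 \cdot \frac{1}{1954796} + 1586768 \left(- \frac{1}{172721}\right) = \frac{290667}{977398} - \frac{1586768}{172721} = - \frac{1500699574757}{168817159958}$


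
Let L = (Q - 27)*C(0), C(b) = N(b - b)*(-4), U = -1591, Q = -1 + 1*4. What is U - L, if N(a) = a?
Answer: -1591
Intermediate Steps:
Q = 3 (Q = -1 + 4 = 3)
C(b) = 0 (C(b) = (b - b)*(-4) = 0*(-4) = 0)
L = 0 (L = (3 - 27)*0 = -24*0 = 0)
U - L = -1591 - 1*0 = -1591 + 0 = -1591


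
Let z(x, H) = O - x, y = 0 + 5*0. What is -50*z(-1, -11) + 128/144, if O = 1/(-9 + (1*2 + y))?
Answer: -2644/63 ≈ -41.968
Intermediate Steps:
y = 0 (y = 0 + 0 = 0)
O = -1/7 (O = 1/(-9 + (1*2 + 0)) = 1/(-9 + (2 + 0)) = 1/(-9 + 2) = 1/(-7) = -1/7 ≈ -0.14286)
z(x, H) = -1/7 - x
-50*z(-1, -11) + 128/144 = -50*(-1/7 - 1*(-1)) + 128/144 = -50*(-1/7 + 1) + 128*(1/144) = -50*6/7 + 8/9 = -300/7 + 8/9 = -2644/63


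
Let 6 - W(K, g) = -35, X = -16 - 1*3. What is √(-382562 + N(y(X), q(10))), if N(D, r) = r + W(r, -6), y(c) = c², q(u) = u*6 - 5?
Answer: I*√382466 ≈ 618.44*I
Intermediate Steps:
X = -19 (X = -16 - 3 = -19)
W(K, g) = 41 (W(K, g) = 6 - 1*(-35) = 6 + 35 = 41)
q(u) = -5 + 6*u (q(u) = 6*u - 5 = -5 + 6*u)
N(D, r) = 41 + r (N(D, r) = r + 41 = 41 + r)
√(-382562 + N(y(X), q(10))) = √(-382562 + (41 + (-5 + 6*10))) = √(-382562 + (41 + (-5 + 60))) = √(-382562 + (41 + 55)) = √(-382562 + 96) = √(-382466) = I*√382466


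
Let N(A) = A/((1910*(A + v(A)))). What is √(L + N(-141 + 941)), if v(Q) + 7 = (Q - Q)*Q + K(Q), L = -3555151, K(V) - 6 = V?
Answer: I*√331605491082771711/305409 ≈ 1885.5*I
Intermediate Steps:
K(V) = 6 + V
v(Q) = -1 + Q (v(Q) = -7 + ((Q - Q)*Q + (6 + Q)) = -7 + (0*Q + (6 + Q)) = -7 + (0 + (6 + Q)) = -7 + (6 + Q) = -1 + Q)
N(A) = A/(-1910 + 3820*A) (N(A) = A/((1910*(A + (-1 + A)))) = A/((1910*(-1 + 2*A))) = A/(-1910 + 3820*A))
√(L + N(-141 + 941)) = √(-3555151 + (-141 + 941)/(1910*(-1 + 2*(-141 + 941)))) = √(-3555151 + (1/1910)*800/(-1 + 2*800)) = √(-3555151 + (1/1910)*800/(-1 + 1600)) = √(-3555151 + (1/1910)*800/1599) = √(-3555151 + (1/1910)*800*(1/1599)) = √(-3555151 + 80/305409) = √(-1085775111679/305409) = I*√331605491082771711/305409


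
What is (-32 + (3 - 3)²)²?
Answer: 1024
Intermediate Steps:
(-32 + (3 - 3)²)² = (-32 + 0²)² = (-32 + 0)² = (-32)² = 1024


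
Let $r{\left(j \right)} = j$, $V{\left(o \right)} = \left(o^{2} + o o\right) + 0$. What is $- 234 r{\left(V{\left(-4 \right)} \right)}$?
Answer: $-7488$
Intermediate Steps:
$V{\left(o \right)} = 2 o^{2}$ ($V{\left(o \right)} = \left(o^{2} + o^{2}\right) + 0 = 2 o^{2} + 0 = 2 o^{2}$)
$- 234 r{\left(V{\left(-4 \right)} \right)} = - 234 \cdot 2 \left(-4\right)^{2} = - 234 \cdot 2 \cdot 16 = \left(-234\right) 32 = -7488$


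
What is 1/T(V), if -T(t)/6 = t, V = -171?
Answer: 1/1026 ≈ 0.00097466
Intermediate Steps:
T(t) = -6*t
1/T(V) = 1/(-6*(-171)) = 1/1026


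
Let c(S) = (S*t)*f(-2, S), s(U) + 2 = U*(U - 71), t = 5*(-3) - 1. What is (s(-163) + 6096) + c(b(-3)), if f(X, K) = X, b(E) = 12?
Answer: 44620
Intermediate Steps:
t = -16 (t = -15 - 1 = -16)
s(U) = -2 + U*(-71 + U) (s(U) = -2 + U*(U - 71) = -2 + U*(-71 + U))
c(S) = 32*S (c(S) = (S*(-16))*(-2) = -16*S*(-2) = 32*S)
(s(-163) + 6096) + c(b(-3)) = ((-2 + (-163)² - 71*(-163)) + 6096) + 32*12 = ((-2 + 26569 + 11573) + 6096) + 384 = (38140 + 6096) + 384 = 44236 + 384 = 44620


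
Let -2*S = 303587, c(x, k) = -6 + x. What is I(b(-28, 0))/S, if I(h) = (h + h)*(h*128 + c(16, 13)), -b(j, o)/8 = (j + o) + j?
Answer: -102778368/303587 ≈ -338.55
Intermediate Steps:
b(j, o) = -16*j - 8*o (b(j, o) = -8*((j + o) + j) = -8*(o + 2*j) = -16*j - 8*o)
I(h) = 2*h*(10 + 128*h) (I(h) = (h + h)*(h*128 + (-6 + 16)) = (2*h)*(128*h + 10) = (2*h)*(10 + 128*h) = 2*h*(10 + 128*h))
S = -303587/2 (S = -½*303587 = -303587/2 ≈ -1.5179e+5)
I(b(-28, 0))/S = (4*(-16*(-28) - 8*0)*(5 + 64*(-16*(-28) - 8*0)))/(-303587/2) = (4*(448 + 0)*(5 + 64*(448 + 0)))*(-2/303587) = (4*448*(5 + 64*448))*(-2/303587) = (4*448*(5 + 28672))*(-2/303587) = (4*448*28677)*(-2/303587) = 51389184*(-2/303587) = -102778368/303587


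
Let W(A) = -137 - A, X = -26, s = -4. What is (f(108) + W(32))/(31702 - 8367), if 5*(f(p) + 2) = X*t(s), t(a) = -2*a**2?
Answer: -23/116675 ≈ -0.00019713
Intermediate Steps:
f(p) = 822/5 (f(p) = -2 + (-(-52)*(-4)**2)/5 = -2 + (-(-52)*16)/5 = -2 + (-26*(-32))/5 = -2 + (1/5)*832 = -2 + 832/5 = 822/5)
(f(108) + W(32))/(31702 - 8367) = (822/5 + (-137 - 1*32))/(31702 - 8367) = (822/5 + (-137 - 32))/23335 = (822/5 - 169)*(1/23335) = -23/5*1/23335 = -23/116675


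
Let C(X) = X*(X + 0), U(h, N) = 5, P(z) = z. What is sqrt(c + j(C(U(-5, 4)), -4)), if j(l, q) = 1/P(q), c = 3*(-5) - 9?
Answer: I*sqrt(97)/2 ≈ 4.9244*I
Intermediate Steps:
c = -24 (c = -15 - 9 = -24)
C(X) = X**2 (C(X) = X*X = X**2)
j(l, q) = 1/q
sqrt(c + j(C(U(-5, 4)), -4)) = sqrt(-24 + 1/(-4)) = sqrt(-24 - 1/4) = sqrt(-97/4) = I*sqrt(97)/2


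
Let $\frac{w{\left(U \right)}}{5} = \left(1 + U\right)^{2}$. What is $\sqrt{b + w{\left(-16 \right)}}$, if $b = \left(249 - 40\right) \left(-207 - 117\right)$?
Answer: $21 i \sqrt{151} \approx 258.05 i$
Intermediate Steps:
$w{\left(U \right)} = 5 \left(1 + U\right)^{2}$
$b = -67716$ ($b = 209 \left(-324\right) = -67716$)
$\sqrt{b + w{\left(-16 \right)}} = \sqrt{-67716 + 5 \left(1 - 16\right)^{2}} = \sqrt{-67716 + 5 \left(-15\right)^{2}} = \sqrt{-67716 + 5 \cdot 225} = \sqrt{-67716 + 1125} = \sqrt{-66591} = 21 i \sqrt{151}$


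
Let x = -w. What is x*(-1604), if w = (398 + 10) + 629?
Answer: 1663348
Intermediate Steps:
w = 1037 (w = 408 + 629 = 1037)
x = -1037 (x = -1*1037 = -1037)
x*(-1604) = -1037*(-1604) = 1663348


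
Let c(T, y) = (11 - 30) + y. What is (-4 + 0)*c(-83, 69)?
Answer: -200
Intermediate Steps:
c(T, y) = -19 + y
(-4 + 0)*c(-83, 69) = (-4 + 0)*(-19 + 69) = -4*50 = -200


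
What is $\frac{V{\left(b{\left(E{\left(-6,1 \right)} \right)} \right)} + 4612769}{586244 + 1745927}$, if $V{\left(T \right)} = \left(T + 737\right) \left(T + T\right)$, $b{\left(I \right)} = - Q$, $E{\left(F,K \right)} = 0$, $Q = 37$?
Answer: $\frac{4560969}{2332171} \approx 1.9557$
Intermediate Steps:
$b{\left(I \right)} = -37$ ($b{\left(I \right)} = \left(-1\right) 37 = -37$)
$V{\left(T \right)} = 2 T \left(737 + T\right)$ ($V{\left(T \right)} = \left(737 + T\right) 2 T = 2 T \left(737 + T\right)$)
$\frac{V{\left(b{\left(E{\left(-6,1 \right)} \right)} \right)} + 4612769}{586244 + 1745927} = \frac{2 \left(-37\right) \left(737 - 37\right) + 4612769}{586244 + 1745927} = \frac{2 \left(-37\right) 700 + 4612769}{2332171} = \left(-51800 + 4612769\right) \frac{1}{2332171} = 4560969 \cdot \frac{1}{2332171} = \frac{4560969}{2332171}$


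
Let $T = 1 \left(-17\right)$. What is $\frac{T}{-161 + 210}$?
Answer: $- \frac{17}{49} \approx -0.34694$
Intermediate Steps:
$T = -17$
$\frac{T}{-161 + 210} = - \frac{17}{-161 + 210} = - \frac{17}{49}$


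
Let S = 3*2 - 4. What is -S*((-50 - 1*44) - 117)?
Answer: 422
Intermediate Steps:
S = 2 (S = 6 - 4 = 2)
-S*((-50 - 1*44) - 117) = -2*((-50 - 1*44) - 117) = -2*((-50 - 44) - 117) = -2*(-94 - 117) = -2*(-211) = -1*(-422) = 422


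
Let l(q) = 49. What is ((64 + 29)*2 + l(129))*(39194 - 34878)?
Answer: 1014260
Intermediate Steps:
((64 + 29)*2 + l(129))*(39194 - 34878) = ((64 + 29)*2 + 49)*(39194 - 34878) = (93*2 + 49)*4316 = (186 + 49)*4316 = 235*4316 = 1014260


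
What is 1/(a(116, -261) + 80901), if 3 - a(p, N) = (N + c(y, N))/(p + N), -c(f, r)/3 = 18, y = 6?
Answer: 29/2346153 ≈ 1.2361e-5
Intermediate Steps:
c(f, r) = -54 (c(f, r) = -3*18 = -54)
a(p, N) = 3 - (-54 + N)/(N + p) (a(p, N) = 3 - (N - 54)/(p + N) = 3 - (-54 + N)/(N + p))
1/(a(116, -261) + 80901) = 1/((54 + 2*(-261) + 3*116)/(-261 + 116) + 80901) = 1/((54 - 522 + 348)/(-145) + 80901) = 1/(-1/145*(-120) + 80901) = 1/(24/29 + 80901) = 1/(2346153/29) = 29/2346153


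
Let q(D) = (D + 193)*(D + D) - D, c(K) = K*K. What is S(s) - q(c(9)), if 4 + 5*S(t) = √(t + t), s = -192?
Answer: -221539/5 + 8*I*√6/5 ≈ -44308.0 + 3.9192*I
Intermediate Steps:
S(t) = -⅘ + √2*√t/5 (S(t) = -⅘ + √(t + t)/5 = -⅘ + √(2*t)/5 = -⅘ + (√2*√t)/5 = -⅘ + √2*√t/5)
c(K) = K²
q(D) = -D + 2*D*(193 + D) (q(D) = (193 + D)*(2*D) - D = 2*D*(193 + D) - D = -D + 2*D*(193 + D))
S(s) - q(c(9)) = (-⅘ + √2*√(-192)/5) - 9²*(385 + 2*9²) = (-⅘ + √2*(8*I*√3)/5) - 81*(385 + 2*81) = (-⅘ + 8*I*√6/5) - 81*(385 + 162) = (-⅘ + 8*I*√6/5) - 81*547 = (-⅘ + 8*I*√6/5) - 1*44307 = (-⅘ + 8*I*√6/5) - 44307 = -221539/5 + 8*I*√6/5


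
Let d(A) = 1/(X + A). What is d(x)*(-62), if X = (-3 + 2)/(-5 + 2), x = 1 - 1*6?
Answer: 93/7 ≈ 13.286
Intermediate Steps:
x = -5 (x = 1 - 6 = -5)
X = 1/3 (X = -1/(-3) = -1*(-1/3) = 1/3 ≈ 0.33333)
d(A) = 1/(1/3 + A)
d(x)*(-62) = (3/(1 + 3*(-5)))*(-62) = (3/(1 - 15))*(-62) = (3/(-14))*(-62) = (3*(-1/14))*(-62) = -3/14*(-62) = 93/7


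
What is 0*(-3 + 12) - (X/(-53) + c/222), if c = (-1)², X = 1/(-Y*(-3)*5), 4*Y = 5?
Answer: -343/98050 ≈ -0.0034982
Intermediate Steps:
Y = 5/4 (Y = (¼)*5 = 5/4 ≈ 1.2500)
X = 4/75 (X = 1/(-(5/4)*(-3)*5) = 1/(-(-15)*5/4) = 1/(-1*(-75/4)) = 1/(75/4) = 4/75 ≈ 0.053333)
c = 1
0*(-3 + 12) - (X/(-53) + c/222) = 0*(-3 + 12) - ((4/75)/(-53) + 1/222) = 0*9 - ((4/75)*(-1/53) + 1*(1/222)) = 0 - (-4/3975 + 1/222) = 0 - 1*343/98050 = 0 - 343/98050 = -343/98050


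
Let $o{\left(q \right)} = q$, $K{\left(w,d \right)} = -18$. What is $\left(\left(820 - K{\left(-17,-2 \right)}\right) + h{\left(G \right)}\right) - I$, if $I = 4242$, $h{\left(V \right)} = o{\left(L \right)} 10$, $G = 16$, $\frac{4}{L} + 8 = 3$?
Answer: $-3412$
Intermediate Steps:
$L = - \frac{4}{5}$ ($L = \frac{4}{-8 + 3} = \frac{4}{-5} = 4 \left(- \frac{1}{5}\right) = - \frac{4}{5} \approx -0.8$)
$h{\left(V \right)} = -8$ ($h{\left(V \right)} = \left(- \frac{4}{5}\right) 10 = -8$)
$\left(\left(820 - K{\left(-17,-2 \right)}\right) + h{\left(G \right)}\right) - I = \left(\left(820 - -18\right) - 8\right) - 4242 = \left(\left(820 + 18\right) - 8\right) - 4242 = \left(838 - 8\right) - 4242 = 830 - 4242 = -3412$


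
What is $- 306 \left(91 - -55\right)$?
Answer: $-44676$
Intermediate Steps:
$- 306 \left(91 - -55\right) = - 306 \left(91 + 55\right) = \left(-306\right) 146 = -44676$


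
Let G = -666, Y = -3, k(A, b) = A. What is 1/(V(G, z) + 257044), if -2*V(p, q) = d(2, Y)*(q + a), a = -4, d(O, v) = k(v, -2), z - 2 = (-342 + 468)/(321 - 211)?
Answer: 110/28274699 ≈ 3.8904e-6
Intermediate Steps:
z = 173/55 (z = 2 + (-342 + 468)/(321 - 211) = 2 + 126/110 = 2 + 126*(1/110) = 2 + 63/55 = 173/55 ≈ 3.1455)
d(O, v) = v
V(p, q) = -6 + 3*q/2 (V(p, q) = -(-3)*(q - 4)/2 = -(-3)*(-4 + q)/2 = -(12 - 3*q)/2 = -6 + 3*q/2)
1/(V(G, z) + 257044) = 1/((-6 + (3/2)*(173/55)) + 257044) = 1/((-6 + 519/110) + 257044) = 1/(-141/110 + 257044) = 1/(28274699/110) = 110/28274699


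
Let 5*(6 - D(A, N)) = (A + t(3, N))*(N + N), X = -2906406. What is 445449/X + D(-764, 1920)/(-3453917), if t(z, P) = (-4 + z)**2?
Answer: -1080556241891/3346161697434 ≈ -0.32292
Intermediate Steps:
D(A, N) = 6 - 2*N*(1 + A)/5 (D(A, N) = 6 - (A + (-4 + 3)**2)*(N + N)/5 = 6 - (A + (-1)**2)*2*N/5 = 6 - (A + 1)*2*N/5 = 6 - (1 + A)*2*N/5 = 6 - 2*N*(1 + A)/5)
445449/X + D(-764, 1920)/(-3453917) = 445449/(-2906406) + (6 - 2/5*1920 - 2/5*(-764)*1920)/(-3453917) = 445449*(-1/2906406) + (6 - 768 + 586752)*(-1/3453917) = -148483/968802 + 585990*(-1/3453917) = -148483/968802 - 585990/3453917 = -1080556241891/3346161697434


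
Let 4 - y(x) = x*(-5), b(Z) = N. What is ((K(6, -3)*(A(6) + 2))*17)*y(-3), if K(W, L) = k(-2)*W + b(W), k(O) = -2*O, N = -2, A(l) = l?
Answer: -32912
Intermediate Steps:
b(Z) = -2
y(x) = 4 + 5*x (y(x) = 4 - x*(-5) = 4 - (-5)*x = 4 + 5*x)
K(W, L) = -2 + 4*W (K(W, L) = (-2*(-2))*W - 2 = 4*W - 2 = -2 + 4*W)
((K(6, -3)*(A(6) + 2))*17)*y(-3) = (((-2 + 4*6)*(6 + 2))*17)*(4 + 5*(-3)) = (((-2 + 24)*8)*17)*(4 - 15) = ((22*8)*17)*(-11) = (176*17)*(-11) = 2992*(-11) = -32912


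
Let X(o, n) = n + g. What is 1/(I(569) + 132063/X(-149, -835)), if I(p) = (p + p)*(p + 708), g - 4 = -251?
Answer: 1082/1572258469 ≈ 6.8818e-7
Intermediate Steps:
g = -247 (g = 4 - 251 = -247)
X(o, n) = -247 + n (X(o, n) = n - 247 = -247 + n)
I(p) = 2*p*(708 + p) (I(p) = (2*p)*(708 + p) = 2*p*(708 + p))
1/(I(569) + 132063/X(-149, -835)) = 1/(2*569*(708 + 569) + 132063/(-247 - 835)) = 1/(2*569*1277 + 132063/(-1082)) = 1/(1453226 + 132063*(-1/1082)) = 1/(1453226 - 132063/1082) = 1/(1572258469/1082) = 1082/1572258469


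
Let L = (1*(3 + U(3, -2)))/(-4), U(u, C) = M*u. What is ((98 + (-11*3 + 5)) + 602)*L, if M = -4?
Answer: 1512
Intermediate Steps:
U(u, C) = -4*u
L = 9/4 (L = (1*(3 - 4*3))/(-4) = (1*(3 - 12))*(-¼) = (1*(-9))*(-¼) = -9*(-¼) = 9/4 ≈ 2.2500)
((98 + (-11*3 + 5)) + 602)*L = ((98 + (-11*3 + 5)) + 602)*(9/4) = ((98 + (-33 + 5)) + 602)*(9/4) = ((98 - 28) + 602)*(9/4) = (70 + 602)*(9/4) = 672*(9/4) = 1512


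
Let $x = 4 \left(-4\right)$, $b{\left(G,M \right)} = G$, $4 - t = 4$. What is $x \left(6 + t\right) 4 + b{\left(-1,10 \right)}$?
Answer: $-385$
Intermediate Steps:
$t = 0$ ($t = 4 - 4 = 0$)
$x = -16$
$x \left(6 + t\right) 4 + b{\left(-1,10 \right)} = - 16 \left(6 + 0\right) 4 - 1 = - 16 \cdot 6 \cdot 4 - 1 = \left(-16\right) 24 - 1 = -384 - 1 = -385$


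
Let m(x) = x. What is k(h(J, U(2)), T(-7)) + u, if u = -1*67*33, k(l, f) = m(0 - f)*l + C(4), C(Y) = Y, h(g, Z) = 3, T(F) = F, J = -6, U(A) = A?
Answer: -2186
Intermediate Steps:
k(l, f) = 4 - f*l (k(l, f) = (0 - f)*l + 4 = (-f)*l + 4 = -f*l + 4 = 4 - f*l)
u = -2211 (u = -67*33 = -2211)
k(h(J, U(2)), T(-7)) + u = (4 - 1*(-7)*3) - 2211 = (4 + 21) - 2211 = 25 - 2211 = -2186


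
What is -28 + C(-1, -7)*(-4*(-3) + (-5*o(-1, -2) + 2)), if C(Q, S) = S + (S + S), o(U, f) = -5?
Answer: -847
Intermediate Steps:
C(Q, S) = 3*S (C(Q, S) = S + 2*S = 3*S)
-28 + C(-1, -7)*(-4*(-3) + (-5*o(-1, -2) + 2)) = -28 + (3*(-7))*(-4*(-3) + (-5*(-5) + 2)) = -28 - 21*(12 + (25 + 2)) = -28 - 21*(12 + 27) = -28 - 21*39 = -28 - 819 = -847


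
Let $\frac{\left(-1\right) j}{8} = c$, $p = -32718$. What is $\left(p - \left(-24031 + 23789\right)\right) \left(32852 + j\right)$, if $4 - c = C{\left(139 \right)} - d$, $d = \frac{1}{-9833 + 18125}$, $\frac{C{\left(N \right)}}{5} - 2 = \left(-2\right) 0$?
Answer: $- \frac{2214918344248}{2073} \approx -1.0685 \cdot 10^{9}$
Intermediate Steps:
$C{\left(N \right)} = 10$ ($C{\left(N \right)} = 10 + 5 \left(\left(-2\right) 0\right) = 10 + 5 \cdot 0 = 10 + 0 = 10$)
$d = \frac{1}{8292} \approx 0.0001206$
$c = - \frac{49751}{8292}$ ($c = 4 - \left(10 - \frac{1}{8292}\right) = 4 - \frac{82919}{8292} = - \frac{49751}{8292} \approx -5.9999$)
$j = \frac{99502}{2073}$ ($j = \left(-8\right) \left(- \frac{49751}{8292}\right) = \frac{99502}{2073} \approx 47.999$)
$\left(p - \left(-24031 + 23789\right)\right) \left(32852 + j\right) = \left(-32718 - \left(-24031 + 23789\right)\right) \left(32852 + \frac{99502}{2073}\right) = \left(-32718 - -242\right) \frac{68201698}{2073} = \left(-32718 + 242\right) \frac{68201698}{2073} = \left(-32476\right) \frac{68201698}{2073} = - \frac{2214918344248}{2073}$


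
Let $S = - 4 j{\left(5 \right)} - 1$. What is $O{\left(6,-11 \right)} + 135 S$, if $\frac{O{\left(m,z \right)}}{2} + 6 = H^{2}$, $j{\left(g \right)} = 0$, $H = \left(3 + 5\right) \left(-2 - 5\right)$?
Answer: $6125$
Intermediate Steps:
$H = -56$ ($H = 8 \left(-7\right) = -56$)
$O{\left(m,z \right)} = 6260$ ($O{\left(m,z \right)} = -12 + 2 \left(-56\right)^{2} = -12 + 2 \cdot 3136 = -12 + 6272 = 6260$)
$S = -1$ ($S = \left(-4\right) 0 - 1 = 0 - 1 = -1$)
$O{\left(6,-11 \right)} + 135 S = 6260 + 135 \left(-1\right) = 6260 - 135 = 6125$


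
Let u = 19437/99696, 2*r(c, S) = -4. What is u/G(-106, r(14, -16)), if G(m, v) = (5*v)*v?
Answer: 209/21440 ≈ 0.0097481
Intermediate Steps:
r(c, S) = -2 (r(c, S) = (1/2)*(-4) = -2)
G(m, v) = 5*v**2
u = 209/1072 (u = 19437*(1/99696) = 209/1072 ≈ 0.19496)
u/G(-106, r(14, -16)) = 209/(1072*((5*(-2)**2))) = 209/(1072*((5*4))) = (209/1072)/20 = (209/1072)*(1/20) = 209/21440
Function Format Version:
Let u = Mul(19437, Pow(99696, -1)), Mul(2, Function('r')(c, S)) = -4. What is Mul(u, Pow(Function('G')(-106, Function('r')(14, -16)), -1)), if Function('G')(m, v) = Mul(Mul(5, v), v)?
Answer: Rational(209, 21440) ≈ 0.0097481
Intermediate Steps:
Function('r')(c, S) = -2 (Function('r')(c, S) = Mul(Rational(1, 2), -4) = -2)
Function('G')(m, v) = Mul(5, Pow(v, 2))
u = Rational(209, 1072) (u = Mul(19437, Rational(1, 99696)) = Rational(209, 1072) ≈ 0.19496)
Mul(u, Pow(Function('G')(-106, Function('r')(14, -16)), -1)) = Mul(Rational(209, 1072), Pow(Mul(5, Pow(-2, 2)), -1)) = Mul(Rational(209, 1072), Pow(Mul(5, 4), -1)) = Mul(Rational(209, 1072), Pow(20, -1)) = Mul(Rational(209, 1072), Rational(1, 20)) = Rational(209, 21440)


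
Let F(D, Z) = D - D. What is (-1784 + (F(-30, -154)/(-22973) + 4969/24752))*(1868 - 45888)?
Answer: 485899351995/6188 ≈ 7.8523e+7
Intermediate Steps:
F(D, Z) = 0
(-1784 + (F(-30, -154)/(-22973) + 4969/24752))*(1868 - 45888) = (-1784 + (0/(-22973) + 4969/24752))*(1868 - 45888) = (-1784 + (0*(-1/22973) + 4969*(1/24752)))*(-44020) = (-1784 + (0 + 4969/24752))*(-44020) = (-1784 + 4969/24752)*(-44020) = -44152599/24752*(-44020) = 485899351995/6188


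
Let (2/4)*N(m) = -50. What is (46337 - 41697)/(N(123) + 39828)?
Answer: 290/2483 ≈ 0.11679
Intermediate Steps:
N(m) = -100 (N(m) = 2*(-50) = -100)
(46337 - 41697)/(N(123) + 39828) = (46337 - 41697)/(-100 + 39828) = 4640/39728 = 4640*(1/39728) = 290/2483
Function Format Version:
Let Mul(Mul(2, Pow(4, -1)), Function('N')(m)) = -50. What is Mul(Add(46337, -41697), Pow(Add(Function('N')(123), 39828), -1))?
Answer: Rational(290, 2483) ≈ 0.11679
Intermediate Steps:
Function('N')(m) = -100 (Function('N')(m) = Mul(2, -50) = -100)
Mul(Add(46337, -41697), Pow(Add(Function('N')(123), 39828), -1)) = Mul(Add(46337, -41697), Pow(Add(-100, 39828), -1)) = Mul(4640, Pow(39728, -1)) = Mul(4640, Rational(1, 39728)) = Rational(290, 2483)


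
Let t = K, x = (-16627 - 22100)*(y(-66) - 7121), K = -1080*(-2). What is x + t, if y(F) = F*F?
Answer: 107082315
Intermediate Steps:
y(F) = F²
K = 2160
x = 107080155 (x = (-16627 - 22100)*((-66)² - 7121) = -38727*(4356 - 7121) = -38727*(-2765) = 107080155)
t = 2160
x + t = 107080155 + 2160 = 107082315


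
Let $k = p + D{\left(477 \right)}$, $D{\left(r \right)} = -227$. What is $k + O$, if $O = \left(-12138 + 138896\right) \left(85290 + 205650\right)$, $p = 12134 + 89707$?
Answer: $36879074134$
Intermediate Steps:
$p = 101841$
$k = 101614$ ($k = 101841 - 227 = 101614$)
$O = 36878972520$ ($O = 126758 \cdot 290940 = 36878972520$)
$k + O = 101614 + 36878972520 = 36879074134$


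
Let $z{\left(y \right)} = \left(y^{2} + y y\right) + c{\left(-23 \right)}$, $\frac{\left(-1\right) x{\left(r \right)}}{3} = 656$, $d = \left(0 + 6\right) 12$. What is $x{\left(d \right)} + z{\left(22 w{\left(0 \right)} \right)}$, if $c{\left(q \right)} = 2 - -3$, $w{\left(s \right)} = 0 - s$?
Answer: $-1963$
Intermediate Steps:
$w{\left(s \right)} = - s$
$c{\left(q \right)} = 5$ ($c{\left(q \right)} = 2 + 3 = 5$)
$d = 72$ ($d = 6 \cdot 12 = 72$)
$x{\left(r \right)} = -1968$ ($x{\left(r \right)} = \left(-3\right) 656 = -1968$)
$z{\left(y \right)} = 5 + 2 y^{2}$ ($z{\left(y \right)} = \left(y^{2} + y y\right) + 5 = \left(y^{2} + y^{2}\right) + 5 = 2 y^{2} + 5 = 5 + 2 y^{2}$)
$x{\left(d \right)} + z{\left(22 w{\left(0 \right)} \right)} = -1968 + \left(5 + 2 \left(22 \left(\left(-1\right) 0\right)\right)^{2}\right) = -1968 + \left(5 + 2 \left(22 \cdot 0\right)^{2}\right) = -1968 + \left(5 + 2 \cdot 0^{2}\right) = -1968 + \left(5 + 2 \cdot 0\right) = -1968 + \left(5 + 0\right) = -1968 + 5 = -1963$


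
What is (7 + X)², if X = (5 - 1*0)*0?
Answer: 49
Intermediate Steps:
X = 0 (X = (5 + 0)*0 = 5*0 = 0)
(7 + X)² = (7 + 0)² = 7² = 49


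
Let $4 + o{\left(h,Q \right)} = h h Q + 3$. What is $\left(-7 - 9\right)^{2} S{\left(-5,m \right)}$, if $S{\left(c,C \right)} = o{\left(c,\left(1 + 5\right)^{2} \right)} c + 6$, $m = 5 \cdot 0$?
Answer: $-1149184$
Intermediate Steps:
$m = 0$
$o{\left(h,Q \right)} = -1 + Q h^{2}$ ($o{\left(h,Q \right)} = -4 + \left(h h Q + 3\right) = -4 + \left(h^{2} Q + 3\right) = -4 + \left(Q h^{2} + 3\right) = -4 + \left(3 + Q h^{2}\right) = -1 + Q h^{2}$)
$S{\left(c,C \right)} = 6 + c \left(-1 + 36 c^{2}\right)$ ($S{\left(c,C \right)} = \left(-1 + \left(1 + 5\right)^{2} c^{2}\right) c + 6 = \left(-1 + 6^{2} c^{2}\right) c + 6 = \left(-1 + 36 c^{2}\right) c + 6 = c \left(-1 + 36 c^{2}\right) + 6 = 6 + c \left(-1 + 36 c^{2}\right)$)
$\left(-7 - 9\right)^{2} S{\left(-5,m \right)} = \left(-7 - 9\right)^{2} \left(6 - -5 + 36 \left(-5\right)^{3}\right) = \left(-16\right)^{2} \left(6 + 5 + 36 \left(-125\right)\right) = 256 \left(6 + 5 - 4500\right) = 256 \left(-4489\right) = -1149184$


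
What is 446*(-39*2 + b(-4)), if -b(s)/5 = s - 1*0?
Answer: -25868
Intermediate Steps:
b(s) = -5*s (b(s) = -5*(s - 1*0) = -5*(s + 0) = -5*s)
446*(-39*2 + b(-4)) = 446*(-39*2 - 5*(-4)) = 446*(-78 + 20) = 446*(-58) = -25868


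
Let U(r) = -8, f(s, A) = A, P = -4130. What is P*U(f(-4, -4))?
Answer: 33040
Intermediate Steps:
P*U(f(-4, -4)) = -4130*(-8) = 33040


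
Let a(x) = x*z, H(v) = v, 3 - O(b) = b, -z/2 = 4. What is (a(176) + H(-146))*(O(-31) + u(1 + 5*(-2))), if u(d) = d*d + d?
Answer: -164724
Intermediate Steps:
z = -8 (z = -2*4 = -8)
O(b) = 3 - b
a(x) = -8*x (a(x) = x*(-8) = -8*x)
u(d) = d + d**2 (u(d) = d**2 + d = d + d**2)
(a(176) + H(-146))*(O(-31) + u(1 + 5*(-2))) = (-8*176 - 146)*((3 - 1*(-31)) + (1 + 5*(-2))*(1 + (1 + 5*(-2)))) = (-1408 - 146)*((3 + 31) + (1 - 10)*(1 + (1 - 10))) = -1554*(34 - 9*(1 - 9)) = -1554*(34 - 9*(-8)) = -1554*(34 + 72) = -1554*106 = -164724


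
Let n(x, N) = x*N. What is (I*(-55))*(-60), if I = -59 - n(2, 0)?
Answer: -194700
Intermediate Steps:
n(x, N) = N*x
I = -59 (I = -59 - 0*2 = -59 - 1*0 = -59 + 0 = -59)
(I*(-55))*(-60) = -59*(-55)*(-60) = 3245*(-60) = -194700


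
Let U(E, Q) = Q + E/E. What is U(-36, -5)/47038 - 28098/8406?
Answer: -36714093/10983373 ≈ -3.3427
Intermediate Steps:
U(E, Q) = 1 + Q (U(E, Q) = Q + 1 = 1 + Q)
U(-36, -5)/47038 - 28098/8406 = (1 - 5)/47038 - 28098/8406 = -4*1/47038 - 28098*1/8406 = -2/23519 - 1561/467 = -36714093/10983373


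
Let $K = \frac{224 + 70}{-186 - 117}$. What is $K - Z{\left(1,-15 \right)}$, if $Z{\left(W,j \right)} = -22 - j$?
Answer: $\frac{609}{101} \approx 6.0297$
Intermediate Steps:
$K = - \frac{98}{101}$ ($K = \frac{294}{-303} = 294 \left(- \frac{1}{303}\right) = - \frac{98}{101} \approx -0.9703$)
$K - Z{\left(1,-15 \right)} = - \frac{98}{101} - \left(-22 - -15\right) = - \frac{98}{101} - \left(-22 + 15\right) = - \frac{98}{101} - -7 = - \frac{98}{101} + 7 = \frac{609}{101}$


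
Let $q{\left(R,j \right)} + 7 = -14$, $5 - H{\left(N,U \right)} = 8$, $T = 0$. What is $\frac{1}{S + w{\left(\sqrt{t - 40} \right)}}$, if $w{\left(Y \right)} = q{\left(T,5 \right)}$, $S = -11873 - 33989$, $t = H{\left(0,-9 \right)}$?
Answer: $- \frac{1}{45883} \approx -2.1795 \cdot 10^{-5}$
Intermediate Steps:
$H{\left(N,U \right)} = -3$ ($H{\left(N,U \right)} = 5 - 8 = -3$)
$t = -3$
$q{\left(R,j \right)} = -21$ ($q{\left(R,j \right)} = -7 - 14 = -21$)
$S = -45862$
$w{\left(Y \right)} = -21$
$\frac{1}{S + w{\left(\sqrt{t - 40} \right)}} = \frac{1}{-45862 - 21} = \frac{1}{-45883} = - \frac{1}{45883}$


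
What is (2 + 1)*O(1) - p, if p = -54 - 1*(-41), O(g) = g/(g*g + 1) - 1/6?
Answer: 14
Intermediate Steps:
O(g) = -⅙ + g/(1 + g²) (O(g) = g/(g² + 1) - 1*⅙ = g/(1 + g²) - ⅙ = -⅙ + g/(1 + g²))
p = -13 (p = -54 + 41 = -13)
(2 + 1)*O(1) - p = (2 + 1)*((-1 - 1*1² + 6*1)/(6*(1 + 1²))) - 1*(-13) = 3*((-1 - 1*1 + 6)/(6*(1 + 1))) + 13 = 3*((⅙)*(-1 - 1 + 6)/2) + 13 = 3*((⅙)*(½)*4) + 13 = 3*(⅓) + 13 = 1 + 13 = 14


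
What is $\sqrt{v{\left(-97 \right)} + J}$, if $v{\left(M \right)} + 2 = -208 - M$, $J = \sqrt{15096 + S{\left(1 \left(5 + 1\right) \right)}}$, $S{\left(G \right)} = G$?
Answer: $\sqrt{-113 + 3 \sqrt{1678}} \approx 3.1449$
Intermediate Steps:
$J = 3 \sqrt{1678}$ ($J = \sqrt{15096 + 1 \left(5 + 1\right)} = \sqrt{15096 + 1 \cdot 6} = \sqrt{15096 + 6} = \sqrt{15102} = 3 \sqrt{1678} \approx 122.89$)
$v{\left(M \right)} = -210 - M$ ($v{\left(M \right)} = -2 - \left(208 + M\right) = -210 - M$)
$\sqrt{v{\left(-97 \right)} + J} = \sqrt{\left(-210 - -97\right) + 3 \sqrt{1678}} = \sqrt{\left(-210 + 97\right) + 3 \sqrt{1678}} = \sqrt{-113 + 3 \sqrt{1678}}$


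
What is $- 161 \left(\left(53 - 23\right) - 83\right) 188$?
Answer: $1604204$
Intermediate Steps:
$- 161 \left(\left(53 - 23\right) - 83\right) 188 = - 161 \left(30 - 83\right) 188 = \left(-161\right) \left(-53\right) 188 = 8533 \cdot 188 = 1604204$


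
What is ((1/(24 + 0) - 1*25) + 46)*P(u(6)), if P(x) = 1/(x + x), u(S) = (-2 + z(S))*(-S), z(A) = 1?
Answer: 505/288 ≈ 1.7535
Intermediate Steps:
u(S) = S (u(S) = (-2 + 1)*(-S) = -(-1)*S = S)
P(x) = 1/(2*x)
((1/(24 + 0) - 1*25) + 46)*P(u(6)) = ((1/(24 + 0) - 1*25) + 46)*((½)/6) = ((1/24 - 25) + 46)*((½)*(⅙)) = ((1/24 - 25) + 46)*(1/12) = (-599/24 + 46)*(1/12) = (505/24)*(1/12) = 505/288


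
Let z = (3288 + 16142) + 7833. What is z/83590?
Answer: 27263/83590 ≈ 0.32615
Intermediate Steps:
z = 27263 (z = 19430 + 7833 = 27263)
z/83590 = 27263/83590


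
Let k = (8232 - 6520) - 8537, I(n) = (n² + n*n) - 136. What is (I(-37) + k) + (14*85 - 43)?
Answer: -3076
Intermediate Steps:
I(n) = -136 + 2*n² (I(n) = (n² + n²) - 136 = 2*n² - 136 = -136 + 2*n²)
k = -6825 (k = 1712 - 8537 = -6825)
(I(-37) + k) + (14*85 - 43) = ((-136 + 2*(-37)²) - 6825) + (14*85 - 43) = ((-136 + 2*1369) - 6825) + (1190 - 43) = ((-136 + 2738) - 6825) + 1147 = (2602 - 6825) + 1147 = -4223 + 1147 = -3076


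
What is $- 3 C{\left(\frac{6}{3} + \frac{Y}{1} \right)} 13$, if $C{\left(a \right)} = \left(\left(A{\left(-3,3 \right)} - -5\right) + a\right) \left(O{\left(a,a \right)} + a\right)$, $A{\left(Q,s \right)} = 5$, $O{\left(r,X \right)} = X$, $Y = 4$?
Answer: $-7488$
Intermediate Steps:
$C{\left(a \right)} = 2 a \left(10 + a\right)$ ($C{\left(a \right)} = \left(\left(5 - -5\right) + a\right) \left(a + a\right) = \left(\left(5 + 5\right) + a\right) 2 a = \left(10 + a\right) 2 a = 2 a \left(10 + a\right)$)
$- 3 C{\left(\frac{6}{3} + \frac{Y}{1} \right)} 13 = - 3 \cdot 2 \left(\frac{6}{3} + \frac{4}{1}\right) \left(10 + \left(\frac{6}{3} + \frac{4}{1}\right)\right) 13 = - 3 \cdot 2 \left(6 \cdot \frac{1}{3} + 4 \cdot 1\right) \left(10 + \left(6 \cdot \frac{1}{3} + 4 \cdot 1\right)\right) 13 = - 3 \cdot 2 \left(2 + 4\right) \left(10 + \left(2 + 4\right)\right) 13 = - 3 \cdot 2 \cdot 6 \left(10 + 6\right) 13 = - 3 \cdot 2 \cdot 6 \cdot 16 \cdot 13 = \left(-3\right) 192 \cdot 13 = \left(-576\right) 13 = -7488$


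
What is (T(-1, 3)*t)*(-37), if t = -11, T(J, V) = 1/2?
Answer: 407/2 ≈ 203.50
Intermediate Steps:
T(J, V) = 1/2
(T(-1, 3)*t)*(-37) = ((1/2)*(-11))*(-37) = -11/2*(-37) = 407/2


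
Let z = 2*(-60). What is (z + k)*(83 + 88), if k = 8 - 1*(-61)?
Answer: -8721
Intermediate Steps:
k = 69 (k = 8 + 61 = 69)
z = -120
(z + k)*(83 + 88) = (-120 + 69)*(83 + 88) = -51*171 = -8721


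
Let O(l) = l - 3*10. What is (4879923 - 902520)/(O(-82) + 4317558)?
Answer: 209337/227234 ≈ 0.92124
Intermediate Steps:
O(l) = -30 + l (O(l) = l - 30 = -30 + l)
(4879923 - 902520)/(O(-82) + 4317558) = (4879923 - 902520)/((-30 - 82) + 4317558) = 3977403/(-112 + 4317558) = 3977403/4317446 = 3977403*(1/4317446) = 209337/227234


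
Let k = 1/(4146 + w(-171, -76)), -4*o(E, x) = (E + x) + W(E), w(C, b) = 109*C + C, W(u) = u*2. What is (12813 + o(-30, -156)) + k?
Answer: 188791667/14664 ≈ 12875.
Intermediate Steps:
W(u) = 2*u
w(C, b) = 110*C
o(E, x) = -3*E/4 - x/4 (o(E, x) = -((E + x) + 2*E)/4 = -(x + 3*E)/4 = -3*E/4 - x/4)
k = -1/14664 (k = 1/(4146 + 110*(-171)) = 1/(4146 - 18810) = 1/(-14664) = -1/14664 ≈ -6.8194e-5)
(12813 + o(-30, -156)) + k = (12813 + (-¾*(-30) - ¼*(-156))) - 1/14664 = (12813 + (45/2 + 39)) - 1/14664 = (12813 + 123/2) - 1/14664 = 25749/2 - 1/14664 = 188791667/14664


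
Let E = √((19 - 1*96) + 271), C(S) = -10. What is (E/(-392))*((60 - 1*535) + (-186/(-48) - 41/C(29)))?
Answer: 18681*√194/15680 ≈ 16.594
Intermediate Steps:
E = √194 (E = √((19 - 96) + 271) = √(-77 + 271) = √194 ≈ 13.928)
(E/(-392))*((60 - 1*535) + (-186/(-48) - 41/C(29))) = (√194/(-392))*((60 - 1*535) + (-186/(-48) - 41/(-10))) = (√194*(-1/392))*((60 - 535) + (-186*(-1/48) - 41*(-⅒))) = (-√194/392)*(-475 + (31/8 + 41/10)) = (-√194/392)*(-475 + 319/40) = -√194/392*(-18681/40) = 18681*√194/15680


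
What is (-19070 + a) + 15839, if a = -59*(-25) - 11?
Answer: -1767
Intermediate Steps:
a = 1464 (a = 1475 - 11 = 1464)
(-19070 + a) + 15839 = (-19070 + 1464) + 15839 = -17606 + 15839 = -1767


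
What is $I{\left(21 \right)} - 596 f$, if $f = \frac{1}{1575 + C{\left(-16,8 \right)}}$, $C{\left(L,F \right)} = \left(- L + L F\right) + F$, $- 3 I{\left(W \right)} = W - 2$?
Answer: $- \frac{29737}{4413} \approx -6.7385$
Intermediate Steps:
$I{\left(W \right)} = \frac{2}{3} - \frac{W}{3}$ ($I{\left(W \right)} = - \frac{W - 2}{3} = - \frac{-2 + W}{3} = \frac{2}{3} - \frac{W}{3}$)
$C{\left(L,F \right)} = F - L + F L$ ($C{\left(L,F \right)} = \left(- L + F L\right) + F = F - L + F L$)
$f = \frac{1}{1471}$ ($f = \frac{1}{1575 + \left(8 - -16 + 8 \left(-16\right)\right)} = \frac{1}{1575 + \left(8 + 16 - 128\right)} = \frac{1}{1575 - 104} = \frac{1}{1471} \approx 0.00067981$)
$I{\left(21 \right)} - 596 f = \left(\frac{2}{3} - 7\right) - \frac{596}{1471} = - \frac{19}{3} - \frac{596}{1471} = - \frac{29737}{4413}$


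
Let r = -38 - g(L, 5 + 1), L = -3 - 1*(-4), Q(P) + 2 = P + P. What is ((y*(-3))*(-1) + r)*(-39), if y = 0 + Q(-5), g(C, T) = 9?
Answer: 3237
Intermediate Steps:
Q(P) = -2 + 2*P (Q(P) = -2 + (P + P) = -2 + 2*P)
L = 1 (L = -3 + 4 = 1)
y = -12 (y = 0 + (-2 + 2*(-5)) = 0 + (-2 - 10) = 0 - 12 = -12)
r = -47 (r = -38 - 1*9 = -38 - 9 = -47)
((y*(-3))*(-1) + r)*(-39) = (-12*(-3)*(-1) - 47)*(-39) = (36*(-1) - 47)*(-39) = (-36 - 47)*(-39) = -83*(-39) = 3237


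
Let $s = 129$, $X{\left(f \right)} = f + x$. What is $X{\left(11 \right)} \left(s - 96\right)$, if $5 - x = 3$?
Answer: $429$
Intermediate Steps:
$x = 2$ ($x = 5 - 3 = 2$)
$X{\left(f \right)} = 2 + f$ ($X{\left(f \right)} = f + 2 = 2 + f$)
$X{\left(11 \right)} \left(s - 96\right) = \left(2 + 11\right) \left(129 - 96\right) = 13 \cdot 33 = 429$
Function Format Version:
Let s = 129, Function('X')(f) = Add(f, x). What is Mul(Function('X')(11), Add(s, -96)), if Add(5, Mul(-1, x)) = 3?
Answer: 429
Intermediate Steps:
x = 2 (x = Add(5, Mul(-1, 3)) = Add(5, -3) = 2)
Function('X')(f) = Add(2, f) (Function('X')(f) = Add(f, 2) = Add(2, f))
Mul(Function('X')(11), Add(s, -96)) = Mul(Add(2, 11), Add(129, -96)) = Mul(13, 33) = 429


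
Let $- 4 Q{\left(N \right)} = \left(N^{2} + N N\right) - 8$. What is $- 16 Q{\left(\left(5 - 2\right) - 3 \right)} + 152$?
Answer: $120$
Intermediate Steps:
$Q{\left(N \right)} = 2 - \frac{N^{2}}{2}$ ($Q{\left(N \right)} = - \frac{\left(N^{2} + N N\right) - 8}{4} = - \frac{\left(N^{2} + N^{2}\right) - 8}{4} = - \frac{2 N^{2} - 8}{4} = - \frac{-8 + 2 N^{2}}{4} = 2 - \frac{N^{2}}{2}$)
$- 16 Q{\left(\left(5 - 2\right) - 3 \right)} + 152 = - 16 \left(2 - \frac{\left(\left(5 - 2\right) - 3\right)^{2}}{2}\right) + 152 = - 16 \left(2 - \frac{\left(3 - 3\right)^{2}}{2}\right) + 152 = - 16 \left(2 - \frac{0^{2}}{2}\right) + 152 = - 16 \left(2 - 0\right) + 152 = - 16 \left(2 + 0\right) + 152 = \left(-16\right) 2 + 152 = -32 + 152 = 120$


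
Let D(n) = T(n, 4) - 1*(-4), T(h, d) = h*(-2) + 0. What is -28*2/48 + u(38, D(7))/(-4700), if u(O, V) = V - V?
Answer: -7/6 ≈ -1.1667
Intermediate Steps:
T(h, d) = -2*h (T(h, d) = -2*h + 0 = -2*h)
D(n) = 4 - 2*n (D(n) = -2*n - 1*(-4) = -2*n + 4 = 4 - 2*n)
u(O, V) = 0
-28*2/48 + u(38, D(7))/(-4700) = -28*2/48 + 0/(-4700) = -56*1/48 + 0*(-1/4700) = -7/6 + 0 = -7/6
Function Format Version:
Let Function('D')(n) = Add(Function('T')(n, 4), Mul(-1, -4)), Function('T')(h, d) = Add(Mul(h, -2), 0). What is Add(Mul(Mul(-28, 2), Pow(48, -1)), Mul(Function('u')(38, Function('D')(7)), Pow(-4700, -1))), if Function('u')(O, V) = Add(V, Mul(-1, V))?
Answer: Rational(-7, 6) ≈ -1.1667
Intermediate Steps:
Function('T')(h, d) = Mul(-2, h) (Function('T')(h, d) = Add(Mul(-2, h), 0) = Mul(-2, h))
Function('D')(n) = Add(4, Mul(-2, n)) (Function('D')(n) = Add(Mul(-2, n), Mul(-1, -4)) = Add(Mul(-2, n), 4) = Add(4, Mul(-2, n)))
Function('u')(O, V) = 0
Add(Mul(Mul(-28, 2), Pow(48, -1)), Mul(Function('u')(38, Function('D')(7)), Pow(-4700, -1))) = Add(Mul(Mul(-28, 2), Pow(48, -1)), Mul(0, Pow(-4700, -1))) = Add(Mul(-56, Rational(1, 48)), Mul(0, Rational(-1, 4700))) = Add(Rational(-7, 6), 0) = Rational(-7, 6)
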